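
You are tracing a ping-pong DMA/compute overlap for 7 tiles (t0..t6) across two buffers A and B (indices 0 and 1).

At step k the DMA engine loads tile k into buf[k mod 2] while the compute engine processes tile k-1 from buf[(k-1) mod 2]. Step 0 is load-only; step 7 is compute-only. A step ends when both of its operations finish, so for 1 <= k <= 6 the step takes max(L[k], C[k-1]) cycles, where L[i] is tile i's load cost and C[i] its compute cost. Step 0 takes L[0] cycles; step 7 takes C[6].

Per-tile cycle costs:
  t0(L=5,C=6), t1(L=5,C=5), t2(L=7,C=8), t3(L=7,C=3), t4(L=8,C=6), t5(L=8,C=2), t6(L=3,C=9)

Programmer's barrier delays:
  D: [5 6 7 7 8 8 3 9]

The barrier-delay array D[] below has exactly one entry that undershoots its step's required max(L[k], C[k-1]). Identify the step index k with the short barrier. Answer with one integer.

hazard at step 3

[0] required=L[0]=5=5 vs D=5 ok
[1] required=max(L[1]=5,C[0]=6)=6 vs D=6 ok
[2] required=max(L[2]=7,C[1]=5)=7 vs D=7 ok
[3] required=max(L[3]=7,C[2]=8)=8 vs D=7 SHORT
[4] required=max(L[4]=8,C[3]=3)=8 vs D=8 ok
[5] required=max(L[5]=8,C[4]=6)=8 vs D=8 ok
[6] required=max(L[6]=3,C[5]=2)=3 vs D=3 ok
[7] required=C[6]=9=9 vs D=9 ok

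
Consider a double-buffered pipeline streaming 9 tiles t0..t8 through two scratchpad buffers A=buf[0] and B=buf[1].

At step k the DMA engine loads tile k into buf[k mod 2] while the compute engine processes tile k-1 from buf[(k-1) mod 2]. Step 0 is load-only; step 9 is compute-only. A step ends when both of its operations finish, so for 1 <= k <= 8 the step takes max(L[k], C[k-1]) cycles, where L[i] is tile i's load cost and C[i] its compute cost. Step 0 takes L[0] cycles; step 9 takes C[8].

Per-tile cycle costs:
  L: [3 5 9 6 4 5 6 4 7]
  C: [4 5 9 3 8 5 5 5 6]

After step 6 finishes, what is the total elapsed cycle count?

k=0 load=t0/3c comp=- wait=3 total=3
k=1 load=t1/5c comp=t0/4c wait=5 total=8
k=2 load=t2/9c comp=t1/5c wait=9 total=17
k=3 load=t3/6c comp=t2/9c wait=9 total=26
k=4 load=t4/4c comp=t3/3c wait=4 total=30
k=5 load=t5/5c comp=t4/8c wait=8 total=38
k=6 load=t6/6c comp=t5/5c wait=6 total=44
k=7 load=t7/4c comp=t6/5c wait=5 total=49
k=8 load=t8/7c comp=t7/5c wait=7 total=56
k=9 load=- comp=t8/6c wait=6 total=62

end_cycle[6] = 44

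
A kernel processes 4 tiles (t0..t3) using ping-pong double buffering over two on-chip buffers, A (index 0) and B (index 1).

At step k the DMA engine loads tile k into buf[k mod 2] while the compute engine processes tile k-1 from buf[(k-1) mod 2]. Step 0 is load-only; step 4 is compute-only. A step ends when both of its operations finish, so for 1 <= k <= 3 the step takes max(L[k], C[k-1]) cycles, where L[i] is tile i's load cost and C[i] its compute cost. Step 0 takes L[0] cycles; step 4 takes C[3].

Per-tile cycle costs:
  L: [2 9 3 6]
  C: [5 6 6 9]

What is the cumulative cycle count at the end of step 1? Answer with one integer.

end_cycle[1] = 11

[0] DMA t0→A (2c) ∥ CU idle ⇒ 2c, clock 2
[1] DMA t1→B (9c) ∥ CU A:t0 (5c) ⇒ 9c, clock 11
[2] DMA t2→A (3c) ∥ CU B:t1 (6c) ⇒ 6c, clock 17
[3] DMA t3→B (6c) ∥ CU A:t2 (6c) ⇒ 6c, clock 23
[4] DMA idle ∥ CU B:t3 (9c) ⇒ 9c, clock 32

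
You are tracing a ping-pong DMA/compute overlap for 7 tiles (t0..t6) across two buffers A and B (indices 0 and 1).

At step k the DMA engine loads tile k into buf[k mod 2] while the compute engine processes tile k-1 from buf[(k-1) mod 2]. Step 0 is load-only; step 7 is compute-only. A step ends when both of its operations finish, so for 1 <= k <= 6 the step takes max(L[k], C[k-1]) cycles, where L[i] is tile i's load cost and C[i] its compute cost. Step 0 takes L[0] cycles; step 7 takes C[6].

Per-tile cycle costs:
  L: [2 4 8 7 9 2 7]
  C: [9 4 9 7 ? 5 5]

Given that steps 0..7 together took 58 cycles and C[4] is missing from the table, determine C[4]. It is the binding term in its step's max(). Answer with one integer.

step 0: dur = L[0]=2 = 2
step 1: dur = max(L[1]=4, C[0]=9) = 9
step 2: dur = max(L[2]=8, C[1]=4) = 8
step 3: dur = max(L[3]=7, C[2]=9) = 9
step 4: dur = max(L[4]=9, C[3]=7) = 9
step 5: dur = max(L[5]=2, C[4]=?) = C[4]  (unknown; binding)
step 6: dur = max(L[6]=7, C[5]=5) = 7
step 7: dur = C[6]=5 = 5
sum of known step durations = 49
dur[5] = total - known = 58 - 49 = 9
C[4] is the binding max in step 5, so C[4] = dur[5] = 9

C[4] = 9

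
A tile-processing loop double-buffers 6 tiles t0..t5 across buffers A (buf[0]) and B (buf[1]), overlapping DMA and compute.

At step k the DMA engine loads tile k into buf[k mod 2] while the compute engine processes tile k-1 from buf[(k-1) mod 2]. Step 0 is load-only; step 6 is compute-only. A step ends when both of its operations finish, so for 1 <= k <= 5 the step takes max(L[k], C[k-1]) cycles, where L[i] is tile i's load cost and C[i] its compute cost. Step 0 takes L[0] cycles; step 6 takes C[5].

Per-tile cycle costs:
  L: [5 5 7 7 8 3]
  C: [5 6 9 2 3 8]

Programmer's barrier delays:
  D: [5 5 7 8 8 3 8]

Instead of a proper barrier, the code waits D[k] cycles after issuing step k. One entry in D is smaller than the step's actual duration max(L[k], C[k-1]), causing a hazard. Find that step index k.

hazard at step 3

step 0: need L[0]=5 = 5; D[0]=5 ok
step 1: need max(L[1]=5,C[0]=5) = 5; D[1]=5 ok
step 2: need max(L[2]=7,C[1]=6) = 7; D[2]=7 ok
step 3: need max(L[3]=7,C[2]=9) = 9; D[3]=8 SHORT
step 4: need max(L[4]=8,C[3]=2) = 8; D[4]=8 ok
step 5: need max(L[5]=3,C[4]=3) = 3; D[5]=3 ok
step 6: need C[5]=8 = 8; D[6]=8 ok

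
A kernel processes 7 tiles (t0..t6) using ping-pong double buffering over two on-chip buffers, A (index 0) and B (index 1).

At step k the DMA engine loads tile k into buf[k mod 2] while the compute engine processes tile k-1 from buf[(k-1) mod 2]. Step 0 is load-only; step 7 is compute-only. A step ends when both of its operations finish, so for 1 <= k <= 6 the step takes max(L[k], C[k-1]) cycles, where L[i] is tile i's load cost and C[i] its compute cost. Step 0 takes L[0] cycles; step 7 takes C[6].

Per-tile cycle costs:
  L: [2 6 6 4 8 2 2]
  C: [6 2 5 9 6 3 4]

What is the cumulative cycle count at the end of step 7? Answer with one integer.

k=0 load=t0/2c comp=- wait=2 total=2
k=1 load=t1/6c comp=t0/6c wait=6 total=8
k=2 load=t2/6c comp=t1/2c wait=6 total=14
k=3 load=t3/4c comp=t2/5c wait=5 total=19
k=4 load=t4/8c comp=t3/9c wait=9 total=28
k=5 load=t5/2c comp=t4/6c wait=6 total=34
k=6 load=t6/2c comp=t5/3c wait=3 total=37
k=7 load=- comp=t6/4c wait=4 total=41

end_cycle[7] = 41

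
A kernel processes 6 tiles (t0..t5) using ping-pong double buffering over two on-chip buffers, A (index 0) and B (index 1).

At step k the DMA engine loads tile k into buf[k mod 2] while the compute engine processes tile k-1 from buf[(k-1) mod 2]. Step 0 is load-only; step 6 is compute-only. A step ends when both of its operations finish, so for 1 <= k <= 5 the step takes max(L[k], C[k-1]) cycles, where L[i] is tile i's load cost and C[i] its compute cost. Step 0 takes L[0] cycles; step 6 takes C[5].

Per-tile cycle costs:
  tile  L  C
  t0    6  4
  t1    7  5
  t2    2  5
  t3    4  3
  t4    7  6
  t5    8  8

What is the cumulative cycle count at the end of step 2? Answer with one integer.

[0] DMA t0→A (6c) ∥ CU idle ⇒ 6c, clock 6
[1] DMA t1→B (7c) ∥ CU A:t0 (4c) ⇒ 7c, clock 13
[2] DMA t2→A (2c) ∥ CU B:t1 (5c) ⇒ 5c, clock 18
[3] DMA t3→B (4c) ∥ CU A:t2 (5c) ⇒ 5c, clock 23
[4] DMA t4→A (7c) ∥ CU B:t3 (3c) ⇒ 7c, clock 30
[5] DMA t5→B (8c) ∥ CU A:t4 (6c) ⇒ 8c, clock 38
[6] DMA idle ∥ CU B:t5 (8c) ⇒ 8c, clock 46

end_cycle[2] = 18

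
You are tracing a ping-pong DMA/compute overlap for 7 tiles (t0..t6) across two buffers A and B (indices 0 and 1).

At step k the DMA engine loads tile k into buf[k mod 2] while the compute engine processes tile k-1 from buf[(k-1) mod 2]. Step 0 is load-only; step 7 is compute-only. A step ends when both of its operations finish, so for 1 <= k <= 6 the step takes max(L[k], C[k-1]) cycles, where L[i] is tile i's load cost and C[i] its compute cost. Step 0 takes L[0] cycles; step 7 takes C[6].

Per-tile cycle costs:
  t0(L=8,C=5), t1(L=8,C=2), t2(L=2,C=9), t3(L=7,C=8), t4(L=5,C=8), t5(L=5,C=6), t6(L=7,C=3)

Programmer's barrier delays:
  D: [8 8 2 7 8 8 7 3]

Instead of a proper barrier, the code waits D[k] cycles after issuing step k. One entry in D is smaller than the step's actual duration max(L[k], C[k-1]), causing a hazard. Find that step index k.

hazard at step 3

k=0 barrier L[0]=8→8c, D[0]=8 ok
k=1 barrier max(L[1]=8,C[0]=5)→8c, D[1]=8 ok
k=2 barrier max(L[2]=2,C[1]=2)→2c, D[2]=2 ok
k=3 barrier max(L[3]=7,C[2]=9)→9c, D[3]=7 SHORT
k=4 barrier max(L[4]=5,C[3]=8)→8c, D[4]=8 ok
k=5 barrier max(L[5]=5,C[4]=8)→8c, D[5]=8 ok
k=6 barrier max(L[6]=7,C[5]=6)→7c, D[6]=7 ok
k=7 barrier C[6]=3→3c, D[7]=3 ok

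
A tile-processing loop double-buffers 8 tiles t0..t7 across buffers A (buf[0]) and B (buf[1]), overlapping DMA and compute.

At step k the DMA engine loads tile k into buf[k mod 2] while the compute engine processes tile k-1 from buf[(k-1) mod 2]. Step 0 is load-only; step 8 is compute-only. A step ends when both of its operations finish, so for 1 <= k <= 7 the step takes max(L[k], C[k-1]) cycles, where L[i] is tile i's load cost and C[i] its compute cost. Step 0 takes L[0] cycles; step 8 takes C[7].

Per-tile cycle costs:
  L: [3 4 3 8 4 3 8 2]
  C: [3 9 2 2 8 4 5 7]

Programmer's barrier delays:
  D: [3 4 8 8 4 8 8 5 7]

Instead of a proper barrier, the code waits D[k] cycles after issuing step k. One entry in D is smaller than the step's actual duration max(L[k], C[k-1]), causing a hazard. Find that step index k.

hazard at step 2

k=0 barrier L[0]=3→3c, D[0]=3 ok
k=1 barrier max(L[1]=4,C[0]=3)→4c, D[1]=4 ok
k=2 barrier max(L[2]=3,C[1]=9)→9c, D[2]=8 SHORT
k=3 barrier max(L[3]=8,C[2]=2)→8c, D[3]=8 ok
k=4 barrier max(L[4]=4,C[3]=2)→4c, D[4]=4 ok
k=5 barrier max(L[5]=3,C[4]=8)→8c, D[5]=8 ok
k=6 barrier max(L[6]=8,C[5]=4)→8c, D[6]=8 ok
k=7 barrier max(L[7]=2,C[6]=5)→5c, D[7]=5 ok
k=8 barrier C[7]=7→7c, D[8]=7 ok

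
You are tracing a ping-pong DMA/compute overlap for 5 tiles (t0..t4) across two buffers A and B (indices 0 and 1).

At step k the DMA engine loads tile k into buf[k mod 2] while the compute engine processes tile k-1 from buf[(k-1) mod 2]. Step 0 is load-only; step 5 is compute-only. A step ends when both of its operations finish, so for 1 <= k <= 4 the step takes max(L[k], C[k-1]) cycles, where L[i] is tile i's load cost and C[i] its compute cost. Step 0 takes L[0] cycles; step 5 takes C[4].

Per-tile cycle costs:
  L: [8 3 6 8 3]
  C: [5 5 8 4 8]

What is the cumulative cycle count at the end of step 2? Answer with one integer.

end_cycle[2] = 19

[0] DMA t0→A (8c) ∥ CU idle ⇒ 8c, clock 8
[1] DMA t1→B (3c) ∥ CU A:t0 (5c) ⇒ 5c, clock 13
[2] DMA t2→A (6c) ∥ CU B:t1 (5c) ⇒ 6c, clock 19
[3] DMA t3→B (8c) ∥ CU A:t2 (8c) ⇒ 8c, clock 27
[4] DMA t4→A (3c) ∥ CU B:t3 (4c) ⇒ 4c, clock 31
[5] DMA idle ∥ CU A:t4 (8c) ⇒ 8c, clock 39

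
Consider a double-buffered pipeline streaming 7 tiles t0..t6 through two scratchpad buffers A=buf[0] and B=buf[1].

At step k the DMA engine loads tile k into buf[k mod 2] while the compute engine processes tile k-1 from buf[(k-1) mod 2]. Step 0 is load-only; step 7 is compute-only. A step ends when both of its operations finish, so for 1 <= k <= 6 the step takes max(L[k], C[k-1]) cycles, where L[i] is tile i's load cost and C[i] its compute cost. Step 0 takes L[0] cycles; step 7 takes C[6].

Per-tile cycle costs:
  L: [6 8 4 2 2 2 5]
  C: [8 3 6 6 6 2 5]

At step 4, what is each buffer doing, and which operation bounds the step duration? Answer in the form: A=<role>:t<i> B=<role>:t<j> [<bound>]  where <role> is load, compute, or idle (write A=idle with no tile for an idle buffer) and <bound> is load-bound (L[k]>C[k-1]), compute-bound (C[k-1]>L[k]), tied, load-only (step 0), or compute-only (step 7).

step 4: A=load:t4 B=compute:t3 [compute-bound]

[0] DMA t0→A (6c) ∥ CU idle ⇒ 6c, clock 6
[1] DMA t1→B (8c) ∥ CU A:t0 (8c) ⇒ 8c, clock 14
[2] DMA t2→A (4c) ∥ CU B:t1 (3c) ⇒ 4c, clock 18
[3] DMA t3→B (2c) ∥ CU A:t2 (6c) ⇒ 6c, clock 24
[4] DMA t4→A (2c) ∥ CU B:t3 (6c) ⇒ 6c, clock 30
[5] DMA t5→B (2c) ∥ CU A:t4 (6c) ⇒ 6c, clock 36
[6] DMA t6→A (5c) ∥ CU B:t5 (2c) ⇒ 5c, clock 41
[7] DMA idle ∥ CU A:t6 (5c) ⇒ 5c, clock 46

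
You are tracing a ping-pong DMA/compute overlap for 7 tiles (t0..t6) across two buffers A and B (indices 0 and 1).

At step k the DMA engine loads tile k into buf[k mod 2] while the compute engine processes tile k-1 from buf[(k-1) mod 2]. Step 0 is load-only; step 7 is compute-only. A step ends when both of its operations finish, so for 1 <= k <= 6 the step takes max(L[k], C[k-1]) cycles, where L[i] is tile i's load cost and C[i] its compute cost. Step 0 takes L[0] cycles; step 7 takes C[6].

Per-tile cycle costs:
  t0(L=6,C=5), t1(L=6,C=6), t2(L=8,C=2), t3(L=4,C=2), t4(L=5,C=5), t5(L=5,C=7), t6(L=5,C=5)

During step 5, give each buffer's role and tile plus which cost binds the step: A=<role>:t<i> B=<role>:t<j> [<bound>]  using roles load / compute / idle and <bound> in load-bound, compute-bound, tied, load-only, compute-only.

[0] DMA t0→A (6c) ∥ CU idle ⇒ 6c, clock 6
[1] DMA t1→B (6c) ∥ CU A:t0 (5c) ⇒ 6c, clock 12
[2] DMA t2→A (8c) ∥ CU B:t1 (6c) ⇒ 8c, clock 20
[3] DMA t3→B (4c) ∥ CU A:t2 (2c) ⇒ 4c, clock 24
[4] DMA t4→A (5c) ∥ CU B:t3 (2c) ⇒ 5c, clock 29
[5] DMA t5→B (5c) ∥ CU A:t4 (5c) ⇒ 5c, clock 34
[6] DMA t6→A (5c) ∥ CU B:t5 (7c) ⇒ 7c, clock 41
[7] DMA idle ∥ CU A:t6 (5c) ⇒ 5c, clock 46

step 5: A=compute:t4 B=load:t5 [tied]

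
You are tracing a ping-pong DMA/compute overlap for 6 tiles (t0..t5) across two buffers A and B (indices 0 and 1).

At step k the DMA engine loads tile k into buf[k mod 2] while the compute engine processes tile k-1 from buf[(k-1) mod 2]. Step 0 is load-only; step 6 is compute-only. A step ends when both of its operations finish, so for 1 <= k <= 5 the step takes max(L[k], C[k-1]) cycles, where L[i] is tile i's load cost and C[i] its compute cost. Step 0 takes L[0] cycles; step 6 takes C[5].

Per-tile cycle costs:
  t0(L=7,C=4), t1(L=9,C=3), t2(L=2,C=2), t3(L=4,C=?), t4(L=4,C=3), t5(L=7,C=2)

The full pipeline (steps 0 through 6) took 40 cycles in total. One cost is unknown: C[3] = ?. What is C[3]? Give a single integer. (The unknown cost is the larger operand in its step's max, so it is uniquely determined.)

step 0 = dur = L[0]=7 = 7
step 1 = dur = max(L[1]=9, C[0]=4) = 9
step 2 = dur = max(L[2]=2, C[1]=3) = 3
step 3 = dur = max(L[3]=4, C[2]=2) = 4
step 4 = dur = max(L[4]=4, C[3]=?) = C[3]  (unknown; binding)
step 5 = dur = max(L[5]=7, C[4]=3) = 7
step 6 = dur = C[5]=2 = 2
sum of known step durations = 32
dur[4] = total - known = 40 - 32 = 8
C[3] is the binding max in step 4, so C[3] = dur[4] = 8

C[3] = 8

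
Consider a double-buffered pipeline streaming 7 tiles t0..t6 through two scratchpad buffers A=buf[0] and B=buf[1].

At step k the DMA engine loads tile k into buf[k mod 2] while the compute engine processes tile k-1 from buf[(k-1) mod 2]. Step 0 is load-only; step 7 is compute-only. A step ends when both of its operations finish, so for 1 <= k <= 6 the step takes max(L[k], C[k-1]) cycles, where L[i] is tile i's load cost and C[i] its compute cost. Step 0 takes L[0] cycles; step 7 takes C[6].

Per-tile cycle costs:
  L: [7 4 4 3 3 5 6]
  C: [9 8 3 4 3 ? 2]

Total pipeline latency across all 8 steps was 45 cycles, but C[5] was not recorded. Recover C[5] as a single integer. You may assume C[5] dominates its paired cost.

step 0 → dur = L[0]=7 = 7
step 1 → dur = max(L[1]=4, C[0]=9) = 9
step 2 → dur = max(L[2]=4, C[1]=8) = 8
step 3 → dur = max(L[3]=3, C[2]=3) = 3
step 4 → dur = max(L[4]=3, C[3]=4) = 4
step 5 → dur = max(L[5]=5, C[4]=3) = 5
step 6 → dur = max(L[6]=6, C[5]=?) = C[5]  (unknown; binding)
step 7 → dur = C[6]=2 = 2
sum of known step durations = 38
dur[6] = total - known = 45 - 38 = 7
C[5] is the binding max in step 6, so C[5] = dur[6] = 7

C[5] = 7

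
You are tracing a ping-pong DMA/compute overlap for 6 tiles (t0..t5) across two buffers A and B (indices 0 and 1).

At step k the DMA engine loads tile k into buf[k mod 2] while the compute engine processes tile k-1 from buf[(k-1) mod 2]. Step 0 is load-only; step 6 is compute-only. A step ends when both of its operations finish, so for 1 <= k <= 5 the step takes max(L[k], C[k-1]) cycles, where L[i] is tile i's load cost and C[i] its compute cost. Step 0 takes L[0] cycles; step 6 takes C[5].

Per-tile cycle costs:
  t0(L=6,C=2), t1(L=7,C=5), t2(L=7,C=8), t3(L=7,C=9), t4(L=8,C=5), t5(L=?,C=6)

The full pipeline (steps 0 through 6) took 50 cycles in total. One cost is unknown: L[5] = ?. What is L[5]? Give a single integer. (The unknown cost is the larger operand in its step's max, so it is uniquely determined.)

step 0 = dur = L[0]=6 = 6
step 1 = dur = max(L[1]=7, C[0]=2) = 7
step 2 = dur = max(L[2]=7, C[1]=5) = 7
step 3 = dur = max(L[3]=7, C[2]=8) = 8
step 4 = dur = max(L[4]=8, C[3]=9) = 9
step 5 = dur = max(L[5]=?, C[4]=5) = L[5]  (unknown; binding)
step 6 = dur = C[5]=6 = 6
sum of known step durations = 43
dur[5] = total - known = 50 - 43 = 7
L[5] is the binding max in step 5, so L[5] = dur[5] = 7

L[5] = 7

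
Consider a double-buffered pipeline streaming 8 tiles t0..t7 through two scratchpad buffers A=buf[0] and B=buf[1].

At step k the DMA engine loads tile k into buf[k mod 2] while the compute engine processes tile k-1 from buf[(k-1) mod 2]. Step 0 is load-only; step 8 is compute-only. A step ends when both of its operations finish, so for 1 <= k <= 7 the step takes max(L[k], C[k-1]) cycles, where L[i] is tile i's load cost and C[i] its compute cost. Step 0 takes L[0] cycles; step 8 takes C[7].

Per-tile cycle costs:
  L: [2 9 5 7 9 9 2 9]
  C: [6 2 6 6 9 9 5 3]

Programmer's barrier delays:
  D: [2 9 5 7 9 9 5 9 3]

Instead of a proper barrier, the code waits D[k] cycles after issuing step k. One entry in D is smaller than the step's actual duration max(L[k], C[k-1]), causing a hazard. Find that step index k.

hazard at step 6

step 0: need L[0]=2 = 2; D[0]=2 ok
step 1: need max(L[1]=9,C[0]=6) = 9; D[1]=9 ok
step 2: need max(L[2]=5,C[1]=2) = 5; D[2]=5 ok
step 3: need max(L[3]=7,C[2]=6) = 7; D[3]=7 ok
step 4: need max(L[4]=9,C[3]=6) = 9; D[4]=9 ok
step 5: need max(L[5]=9,C[4]=9) = 9; D[5]=9 ok
step 6: need max(L[6]=2,C[5]=9) = 9; D[6]=5 SHORT
step 7: need max(L[7]=9,C[6]=5) = 9; D[7]=9 ok
step 8: need C[7]=3 = 3; D[8]=3 ok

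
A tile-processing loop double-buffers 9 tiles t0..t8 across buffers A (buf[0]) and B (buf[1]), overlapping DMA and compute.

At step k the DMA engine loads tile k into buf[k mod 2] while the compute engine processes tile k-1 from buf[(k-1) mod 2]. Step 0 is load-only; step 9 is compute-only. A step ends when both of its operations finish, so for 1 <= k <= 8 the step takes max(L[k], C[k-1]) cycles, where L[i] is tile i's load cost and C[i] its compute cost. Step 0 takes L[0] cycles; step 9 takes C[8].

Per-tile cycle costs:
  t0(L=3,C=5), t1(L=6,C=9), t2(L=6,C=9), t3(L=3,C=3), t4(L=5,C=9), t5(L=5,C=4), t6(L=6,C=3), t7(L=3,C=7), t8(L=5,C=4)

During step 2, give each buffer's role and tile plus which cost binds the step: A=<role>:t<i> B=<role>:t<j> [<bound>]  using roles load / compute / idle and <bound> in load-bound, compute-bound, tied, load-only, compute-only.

step 2: A=load:t2 B=compute:t1 [compute-bound]

[0] DMA t0→A (3c) ∥ CU idle ⇒ 3c, clock 3
[1] DMA t1→B (6c) ∥ CU A:t0 (5c) ⇒ 6c, clock 9
[2] DMA t2→A (6c) ∥ CU B:t1 (9c) ⇒ 9c, clock 18
[3] DMA t3→B (3c) ∥ CU A:t2 (9c) ⇒ 9c, clock 27
[4] DMA t4→A (5c) ∥ CU B:t3 (3c) ⇒ 5c, clock 32
[5] DMA t5→B (5c) ∥ CU A:t4 (9c) ⇒ 9c, clock 41
[6] DMA t6→A (6c) ∥ CU B:t5 (4c) ⇒ 6c, clock 47
[7] DMA t7→B (3c) ∥ CU A:t6 (3c) ⇒ 3c, clock 50
[8] DMA t8→A (5c) ∥ CU B:t7 (7c) ⇒ 7c, clock 57
[9] DMA idle ∥ CU A:t8 (4c) ⇒ 4c, clock 61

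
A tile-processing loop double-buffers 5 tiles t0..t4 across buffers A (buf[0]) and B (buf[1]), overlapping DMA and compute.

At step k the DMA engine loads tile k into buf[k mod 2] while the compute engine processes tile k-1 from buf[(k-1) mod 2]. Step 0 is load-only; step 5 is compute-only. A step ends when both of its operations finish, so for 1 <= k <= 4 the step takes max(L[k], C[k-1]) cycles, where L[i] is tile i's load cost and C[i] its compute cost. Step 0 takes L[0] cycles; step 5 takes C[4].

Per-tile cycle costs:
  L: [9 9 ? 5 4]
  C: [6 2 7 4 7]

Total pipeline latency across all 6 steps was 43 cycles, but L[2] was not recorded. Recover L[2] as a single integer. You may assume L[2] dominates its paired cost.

L[2] = 7

step 0 = dur = L[0]=9 = 9
step 1 = dur = max(L[1]=9, C[0]=6) = 9
step 2 = dur = max(L[2]=?, C[1]=2) = L[2]  (unknown; binding)
step 3 = dur = max(L[3]=5, C[2]=7) = 7
step 4 = dur = max(L[4]=4, C[3]=4) = 4
step 5 = dur = C[4]=7 = 7
sum of known step durations = 36
dur[2] = total - known = 43 - 36 = 7
L[2] is the binding max in step 2, so L[2] = dur[2] = 7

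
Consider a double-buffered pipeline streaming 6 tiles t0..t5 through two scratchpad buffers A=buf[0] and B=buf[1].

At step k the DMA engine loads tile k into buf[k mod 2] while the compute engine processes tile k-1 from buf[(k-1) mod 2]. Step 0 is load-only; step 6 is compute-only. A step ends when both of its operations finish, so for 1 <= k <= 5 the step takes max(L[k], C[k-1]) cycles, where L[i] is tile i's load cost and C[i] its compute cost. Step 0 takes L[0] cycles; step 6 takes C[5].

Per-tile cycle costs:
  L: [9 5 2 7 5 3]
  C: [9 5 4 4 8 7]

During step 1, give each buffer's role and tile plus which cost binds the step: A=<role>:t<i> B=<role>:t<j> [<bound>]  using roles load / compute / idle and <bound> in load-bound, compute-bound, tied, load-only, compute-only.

step 1: A=compute:t0 B=load:t1 [compute-bound]

[0] DMA t0→A (9c) ∥ CU idle ⇒ 9c, clock 9
[1] DMA t1→B (5c) ∥ CU A:t0 (9c) ⇒ 9c, clock 18
[2] DMA t2→A (2c) ∥ CU B:t1 (5c) ⇒ 5c, clock 23
[3] DMA t3→B (7c) ∥ CU A:t2 (4c) ⇒ 7c, clock 30
[4] DMA t4→A (5c) ∥ CU B:t3 (4c) ⇒ 5c, clock 35
[5] DMA t5→B (3c) ∥ CU A:t4 (8c) ⇒ 8c, clock 43
[6] DMA idle ∥ CU B:t5 (7c) ⇒ 7c, clock 50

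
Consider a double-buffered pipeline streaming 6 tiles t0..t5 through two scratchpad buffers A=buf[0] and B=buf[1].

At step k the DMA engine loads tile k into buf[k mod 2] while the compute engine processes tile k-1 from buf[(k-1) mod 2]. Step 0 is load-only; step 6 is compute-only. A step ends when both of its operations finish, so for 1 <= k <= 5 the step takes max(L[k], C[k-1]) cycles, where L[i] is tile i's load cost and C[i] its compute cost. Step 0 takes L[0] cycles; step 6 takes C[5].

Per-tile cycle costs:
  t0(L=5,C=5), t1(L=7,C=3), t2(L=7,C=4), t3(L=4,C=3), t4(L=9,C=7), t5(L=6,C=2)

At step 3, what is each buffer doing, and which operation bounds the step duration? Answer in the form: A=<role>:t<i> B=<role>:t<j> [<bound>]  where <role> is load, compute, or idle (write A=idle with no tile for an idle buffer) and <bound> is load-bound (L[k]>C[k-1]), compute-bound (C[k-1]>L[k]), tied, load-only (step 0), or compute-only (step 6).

  0. 5=5c; end=5; A:t0 B:-
  1. max(7,5)=7c; end=12; A:t0 B:t1
  2. max(7,3)=7c; end=19; A:t2 B:t1
  3. max(4,4)=4c; end=23; A:t2 B:t3
  4. max(9,3)=9c; end=32; A:t4 B:t3
  5. max(6,7)=7c; end=39; A:t4 B:t5
  6. 2=2c; end=41; A:t4 B:t5

step 3: A=compute:t2 B=load:t3 [tied]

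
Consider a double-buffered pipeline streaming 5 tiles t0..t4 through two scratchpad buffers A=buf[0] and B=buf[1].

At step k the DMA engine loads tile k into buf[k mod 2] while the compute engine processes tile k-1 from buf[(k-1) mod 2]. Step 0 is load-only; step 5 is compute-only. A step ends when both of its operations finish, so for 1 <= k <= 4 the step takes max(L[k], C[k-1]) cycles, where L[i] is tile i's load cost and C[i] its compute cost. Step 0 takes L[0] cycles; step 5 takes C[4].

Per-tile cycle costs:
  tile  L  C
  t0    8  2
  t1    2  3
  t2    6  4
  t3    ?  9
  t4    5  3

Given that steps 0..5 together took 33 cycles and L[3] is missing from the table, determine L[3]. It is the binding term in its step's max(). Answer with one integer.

L[3] = 5

step 0: dur = L[0]=8 = 8
step 1: dur = max(L[1]=2, C[0]=2) = 2
step 2: dur = max(L[2]=6, C[1]=3) = 6
step 3: dur = max(L[3]=?, C[2]=4) = L[3]  (unknown; binding)
step 4: dur = max(L[4]=5, C[3]=9) = 9
step 5: dur = C[4]=3 = 3
sum of known step durations = 28
dur[3] = total - known = 33 - 28 = 5
L[3] is the binding max in step 3, so L[3] = dur[3] = 5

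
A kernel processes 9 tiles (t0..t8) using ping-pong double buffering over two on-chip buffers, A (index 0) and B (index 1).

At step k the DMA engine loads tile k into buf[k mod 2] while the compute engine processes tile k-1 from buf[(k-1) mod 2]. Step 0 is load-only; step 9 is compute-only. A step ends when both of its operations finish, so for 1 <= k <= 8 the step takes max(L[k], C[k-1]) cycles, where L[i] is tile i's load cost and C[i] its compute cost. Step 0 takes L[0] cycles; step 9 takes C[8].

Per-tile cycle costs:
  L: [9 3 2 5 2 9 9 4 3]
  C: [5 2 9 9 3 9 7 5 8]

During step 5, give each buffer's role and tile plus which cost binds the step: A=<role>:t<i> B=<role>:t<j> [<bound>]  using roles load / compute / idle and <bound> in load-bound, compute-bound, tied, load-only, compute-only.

step 5: A=compute:t4 B=load:t5 [load-bound]

[0] DMA t0→A (9c) ∥ CU idle ⇒ 9c, clock 9
[1] DMA t1→B (3c) ∥ CU A:t0 (5c) ⇒ 5c, clock 14
[2] DMA t2→A (2c) ∥ CU B:t1 (2c) ⇒ 2c, clock 16
[3] DMA t3→B (5c) ∥ CU A:t2 (9c) ⇒ 9c, clock 25
[4] DMA t4→A (2c) ∥ CU B:t3 (9c) ⇒ 9c, clock 34
[5] DMA t5→B (9c) ∥ CU A:t4 (3c) ⇒ 9c, clock 43
[6] DMA t6→A (9c) ∥ CU B:t5 (9c) ⇒ 9c, clock 52
[7] DMA t7→B (4c) ∥ CU A:t6 (7c) ⇒ 7c, clock 59
[8] DMA t8→A (3c) ∥ CU B:t7 (5c) ⇒ 5c, clock 64
[9] DMA idle ∥ CU A:t8 (8c) ⇒ 8c, clock 72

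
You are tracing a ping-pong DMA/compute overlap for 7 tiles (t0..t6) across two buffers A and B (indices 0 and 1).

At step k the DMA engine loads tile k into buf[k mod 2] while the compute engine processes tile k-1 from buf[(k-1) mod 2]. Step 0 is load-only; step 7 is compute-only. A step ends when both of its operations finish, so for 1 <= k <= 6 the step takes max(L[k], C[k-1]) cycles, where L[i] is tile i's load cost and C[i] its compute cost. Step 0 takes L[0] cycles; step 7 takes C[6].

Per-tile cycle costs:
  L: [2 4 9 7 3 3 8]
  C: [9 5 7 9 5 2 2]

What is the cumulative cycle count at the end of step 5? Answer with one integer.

step 0: L[0]=2 → dur=2, Σ=2 | A=load:t0 B=idle [load-only]
step 1: L[1]=4 C[0]=9 → dur=9, Σ=11 | A=compute:t0 B=load:t1 [compute-bound]
step 2: L[2]=9 C[1]=5 → dur=9, Σ=20 | A=load:t2 B=compute:t1 [load-bound]
step 3: L[3]=7 C[2]=7 → dur=7, Σ=27 | A=compute:t2 B=load:t3 [tied]
step 4: L[4]=3 C[3]=9 → dur=9, Σ=36 | A=load:t4 B=compute:t3 [compute-bound]
step 5: L[5]=3 C[4]=5 → dur=5, Σ=41 | A=compute:t4 B=load:t5 [compute-bound]
step 6: L[6]=8 C[5]=2 → dur=8, Σ=49 | A=load:t6 B=compute:t5 [load-bound]
step 7: C[6]=2 → dur=2, Σ=51 | A=compute:t6 B=idle [compute-only]

end_cycle[5] = 41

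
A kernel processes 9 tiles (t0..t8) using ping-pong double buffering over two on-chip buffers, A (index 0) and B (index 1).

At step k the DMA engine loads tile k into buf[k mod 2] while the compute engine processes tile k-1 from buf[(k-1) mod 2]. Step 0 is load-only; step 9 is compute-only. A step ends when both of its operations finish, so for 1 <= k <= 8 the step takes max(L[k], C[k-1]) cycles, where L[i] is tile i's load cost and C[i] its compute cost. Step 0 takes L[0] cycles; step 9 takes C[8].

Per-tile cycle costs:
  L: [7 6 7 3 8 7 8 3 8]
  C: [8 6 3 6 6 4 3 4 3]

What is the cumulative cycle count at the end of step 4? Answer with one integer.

end_cycle[4] = 33

[0] DMA t0→A (7c) ∥ CU idle ⇒ 7c, clock 7
[1] DMA t1→B (6c) ∥ CU A:t0 (8c) ⇒ 8c, clock 15
[2] DMA t2→A (7c) ∥ CU B:t1 (6c) ⇒ 7c, clock 22
[3] DMA t3→B (3c) ∥ CU A:t2 (3c) ⇒ 3c, clock 25
[4] DMA t4→A (8c) ∥ CU B:t3 (6c) ⇒ 8c, clock 33
[5] DMA t5→B (7c) ∥ CU A:t4 (6c) ⇒ 7c, clock 40
[6] DMA t6→A (8c) ∥ CU B:t5 (4c) ⇒ 8c, clock 48
[7] DMA t7→B (3c) ∥ CU A:t6 (3c) ⇒ 3c, clock 51
[8] DMA t8→A (8c) ∥ CU B:t7 (4c) ⇒ 8c, clock 59
[9] DMA idle ∥ CU A:t8 (3c) ⇒ 3c, clock 62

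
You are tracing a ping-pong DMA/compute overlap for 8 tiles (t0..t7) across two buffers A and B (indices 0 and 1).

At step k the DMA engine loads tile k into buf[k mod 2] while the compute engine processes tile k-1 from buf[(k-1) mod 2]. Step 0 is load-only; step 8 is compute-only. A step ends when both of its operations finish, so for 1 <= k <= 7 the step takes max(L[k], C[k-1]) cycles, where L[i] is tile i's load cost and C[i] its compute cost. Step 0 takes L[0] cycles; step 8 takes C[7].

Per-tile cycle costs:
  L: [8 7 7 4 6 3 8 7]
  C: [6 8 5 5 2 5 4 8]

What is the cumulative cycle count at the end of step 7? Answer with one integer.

step 0: L[0]=8 → dur=8, Σ=8 | A=load:t0 B=idle [load-only]
step 1: L[1]=7 C[0]=6 → dur=7, Σ=15 | A=compute:t0 B=load:t1 [load-bound]
step 2: L[2]=7 C[1]=8 → dur=8, Σ=23 | A=load:t2 B=compute:t1 [compute-bound]
step 3: L[3]=4 C[2]=5 → dur=5, Σ=28 | A=compute:t2 B=load:t3 [compute-bound]
step 4: L[4]=6 C[3]=5 → dur=6, Σ=34 | A=load:t4 B=compute:t3 [load-bound]
step 5: L[5]=3 C[4]=2 → dur=3, Σ=37 | A=compute:t4 B=load:t5 [load-bound]
step 6: L[6]=8 C[5]=5 → dur=8, Σ=45 | A=load:t6 B=compute:t5 [load-bound]
step 7: L[7]=7 C[6]=4 → dur=7, Σ=52 | A=compute:t6 B=load:t7 [load-bound]
step 8: C[7]=8 → dur=8, Σ=60 | A=idle B=compute:t7 [compute-only]

end_cycle[7] = 52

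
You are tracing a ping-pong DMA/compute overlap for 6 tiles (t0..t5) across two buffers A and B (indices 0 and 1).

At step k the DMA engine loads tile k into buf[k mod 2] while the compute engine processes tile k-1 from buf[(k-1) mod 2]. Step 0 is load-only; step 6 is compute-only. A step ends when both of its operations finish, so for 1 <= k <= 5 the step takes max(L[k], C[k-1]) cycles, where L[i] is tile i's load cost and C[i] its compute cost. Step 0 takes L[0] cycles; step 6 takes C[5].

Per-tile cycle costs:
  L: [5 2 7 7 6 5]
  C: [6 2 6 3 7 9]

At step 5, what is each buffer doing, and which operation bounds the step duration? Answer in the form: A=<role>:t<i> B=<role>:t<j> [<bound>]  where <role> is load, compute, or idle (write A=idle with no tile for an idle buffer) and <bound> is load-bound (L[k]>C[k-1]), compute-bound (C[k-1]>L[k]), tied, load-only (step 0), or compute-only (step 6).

k=0 load=t0/5c comp=- wait=5 total=5
k=1 load=t1/2c comp=t0/6c wait=6 total=11
k=2 load=t2/7c comp=t1/2c wait=7 total=18
k=3 load=t3/7c comp=t2/6c wait=7 total=25
k=4 load=t4/6c comp=t3/3c wait=6 total=31
k=5 load=t5/5c comp=t4/7c wait=7 total=38
k=6 load=- comp=t5/9c wait=9 total=47

step 5: A=compute:t4 B=load:t5 [compute-bound]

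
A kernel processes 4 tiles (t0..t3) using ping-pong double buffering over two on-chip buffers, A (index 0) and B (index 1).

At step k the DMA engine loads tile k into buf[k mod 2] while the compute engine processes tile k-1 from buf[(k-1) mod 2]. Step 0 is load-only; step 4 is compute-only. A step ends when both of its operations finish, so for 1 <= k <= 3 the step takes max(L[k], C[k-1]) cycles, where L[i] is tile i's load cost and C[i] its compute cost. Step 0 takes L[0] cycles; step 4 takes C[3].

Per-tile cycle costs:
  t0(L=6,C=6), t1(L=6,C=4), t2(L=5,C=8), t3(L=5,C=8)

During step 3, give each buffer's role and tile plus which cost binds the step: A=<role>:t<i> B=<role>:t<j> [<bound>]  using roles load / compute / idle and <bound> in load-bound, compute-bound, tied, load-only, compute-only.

  0. 6=6c; end=6; A:t0 B:-
  1. max(6,6)=6c; end=12; A:t0 B:t1
  2. max(5,4)=5c; end=17; A:t2 B:t1
  3. max(5,8)=8c; end=25; A:t2 B:t3
  4. 8=8c; end=33; A:t2 B:t3

step 3: A=compute:t2 B=load:t3 [compute-bound]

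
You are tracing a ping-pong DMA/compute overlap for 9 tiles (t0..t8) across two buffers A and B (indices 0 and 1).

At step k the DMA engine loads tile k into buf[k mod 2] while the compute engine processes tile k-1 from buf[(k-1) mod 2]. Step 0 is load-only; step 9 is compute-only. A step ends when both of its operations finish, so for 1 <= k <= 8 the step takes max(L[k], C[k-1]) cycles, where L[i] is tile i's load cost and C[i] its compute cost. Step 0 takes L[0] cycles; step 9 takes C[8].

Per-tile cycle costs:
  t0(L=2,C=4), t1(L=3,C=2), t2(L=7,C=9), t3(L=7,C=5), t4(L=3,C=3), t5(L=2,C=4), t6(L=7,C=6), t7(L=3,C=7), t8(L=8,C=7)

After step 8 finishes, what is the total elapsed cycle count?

k=0 load=t0/2c comp=- wait=2 total=2
k=1 load=t1/3c comp=t0/4c wait=4 total=6
k=2 load=t2/7c comp=t1/2c wait=7 total=13
k=3 load=t3/7c comp=t2/9c wait=9 total=22
k=4 load=t4/3c comp=t3/5c wait=5 total=27
k=5 load=t5/2c comp=t4/3c wait=3 total=30
k=6 load=t6/7c comp=t5/4c wait=7 total=37
k=7 load=t7/3c comp=t6/6c wait=6 total=43
k=8 load=t8/8c comp=t7/7c wait=8 total=51
k=9 load=- comp=t8/7c wait=7 total=58

end_cycle[8] = 51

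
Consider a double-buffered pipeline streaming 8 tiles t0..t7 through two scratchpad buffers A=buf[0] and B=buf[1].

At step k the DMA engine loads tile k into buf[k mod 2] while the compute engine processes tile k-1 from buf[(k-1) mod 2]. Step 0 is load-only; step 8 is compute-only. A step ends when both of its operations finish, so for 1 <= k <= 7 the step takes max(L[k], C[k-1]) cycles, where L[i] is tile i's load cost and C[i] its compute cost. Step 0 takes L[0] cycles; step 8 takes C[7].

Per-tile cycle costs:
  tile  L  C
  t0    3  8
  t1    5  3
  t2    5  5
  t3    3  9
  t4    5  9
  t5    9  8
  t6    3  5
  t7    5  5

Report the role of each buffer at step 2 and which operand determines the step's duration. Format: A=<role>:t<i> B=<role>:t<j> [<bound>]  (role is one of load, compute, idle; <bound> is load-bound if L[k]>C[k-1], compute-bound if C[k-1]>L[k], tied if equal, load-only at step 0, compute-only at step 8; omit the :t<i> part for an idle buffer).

step 0: L[0]=3 → dur=3, Σ=3 | A=load:t0 B=idle [load-only]
step 1: L[1]=5 C[0]=8 → dur=8, Σ=11 | A=compute:t0 B=load:t1 [compute-bound]
step 2: L[2]=5 C[1]=3 → dur=5, Σ=16 | A=load:t2 B=compute:t1 [load-bound]
step 3: L[3]=3 C[2]=5 → dur=5, Σ=21 | A=compute:t2 B=load:t3 [compute-bound]
step 4: L[4]=5 C[3]=9 → dur=9, Σ=30 | A=load:t4 B=compute:t3 [compute-bound]
step 5: L[5]=9 C[4]=9 → dur=9, Σ=39 | A=compute:t4 B=load:t5 [tied]
step 6: L[6]=3 C[5]=8 → dur=8, Σ=47 | A=load:t6 B=compute:t5 [compute-bound]
step 7: L[7]=5 C[6]=5 → dur=5, Σ=52 | A=compute:t6 B=load:t7 [tied]
step 8: C[7]=5 → dur=5, Σ=57 | A=idle B=compute:t7 [compute-only]

step 2: A=load:t2 B=compute:t1 [load-bound]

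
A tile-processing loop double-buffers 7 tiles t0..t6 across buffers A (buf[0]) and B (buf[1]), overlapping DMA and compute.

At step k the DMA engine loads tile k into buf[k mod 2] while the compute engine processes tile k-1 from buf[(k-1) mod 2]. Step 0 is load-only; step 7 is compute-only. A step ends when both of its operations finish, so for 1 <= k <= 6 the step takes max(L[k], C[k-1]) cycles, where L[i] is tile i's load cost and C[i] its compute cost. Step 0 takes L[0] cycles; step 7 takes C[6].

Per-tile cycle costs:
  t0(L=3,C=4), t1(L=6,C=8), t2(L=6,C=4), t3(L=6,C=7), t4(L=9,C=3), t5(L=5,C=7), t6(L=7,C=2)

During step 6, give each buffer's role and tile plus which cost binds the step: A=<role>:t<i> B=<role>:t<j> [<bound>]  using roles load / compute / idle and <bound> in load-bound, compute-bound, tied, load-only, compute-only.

  0. 3=3c; end=3; A:t0 B:-
  1. max(6,4)=6c; end=9; A:t0 B:t1
  2. max(6,8)=8c; end=17; A:t2 B:t1
  3. max(6,4)=6c; end=23; A:t2 B:t3
  4. max(9,7)=9c; end=32; A:t4 B:t3
  5. max(5,3)=5c; end=37; A:t4 B:t5
  6. max(7,7)=7c; end=44; A:t6 B:t5
  7. 2=2c; end=46; A:t6 B:t5

step 6: A=load:t6 B=compute:t5 [tied]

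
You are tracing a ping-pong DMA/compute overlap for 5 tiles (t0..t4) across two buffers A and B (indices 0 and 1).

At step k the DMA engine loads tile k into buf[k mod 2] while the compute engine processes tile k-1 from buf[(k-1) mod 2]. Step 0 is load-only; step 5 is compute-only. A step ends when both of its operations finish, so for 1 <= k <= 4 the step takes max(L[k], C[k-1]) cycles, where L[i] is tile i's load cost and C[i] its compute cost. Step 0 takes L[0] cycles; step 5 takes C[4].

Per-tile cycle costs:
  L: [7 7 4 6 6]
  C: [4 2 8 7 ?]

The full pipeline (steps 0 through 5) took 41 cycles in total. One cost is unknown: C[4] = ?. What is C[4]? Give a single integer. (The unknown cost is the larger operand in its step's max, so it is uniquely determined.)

step 0 → dur = L[0]=7 = 7
step 1 → dur = max(L[1]=7, C[0]=4) = 7
step 2 → dur = max(L[2]=4, C[1]=2) = 4
step 3 → dur = max(L[3]=6, C[2]=8) = 8
step 4 → dur = max(L[4]=6, C[3]=7) = 7
step 5 → dur = C[4]=? = C[4]  (unknown; binding)
sum of known step durations = 33
dur[5] = total - known = 41 - 33 = 8
C[4] is the binding max in step 5, so C[4] = dur[5] = 8

C[4] = 8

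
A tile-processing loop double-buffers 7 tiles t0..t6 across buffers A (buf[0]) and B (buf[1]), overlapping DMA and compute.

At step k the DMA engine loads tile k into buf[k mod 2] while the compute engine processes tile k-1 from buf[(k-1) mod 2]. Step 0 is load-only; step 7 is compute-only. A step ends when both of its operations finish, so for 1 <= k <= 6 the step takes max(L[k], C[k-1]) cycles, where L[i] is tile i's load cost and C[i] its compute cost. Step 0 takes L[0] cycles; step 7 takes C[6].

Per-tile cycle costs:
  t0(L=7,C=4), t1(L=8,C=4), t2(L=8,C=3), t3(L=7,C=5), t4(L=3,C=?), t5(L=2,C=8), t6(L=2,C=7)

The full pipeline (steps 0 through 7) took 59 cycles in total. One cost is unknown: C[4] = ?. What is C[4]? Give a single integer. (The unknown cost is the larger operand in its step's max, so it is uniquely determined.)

step 0 = dur = L[0]=7 = 7
step 1 = dur = max(L[1]=8, C[0]=4) = 8
step 2 = dur = max(L[2]=8, C[1]=4) = 8
step 3 = dur = max(L[3]=7, C[2]=3) = 7
step 4 = dur = max(L[4]=3, C[3]=5) = 5
step 5 = dur = max(L[5]=2, C[4]=?) = C[4]  (unknown; binding)
step 6 = dur = max(L[6]=2, C[5]=8) = 8
step 7 = dur = C[6]=7 = 7
sum of known step durations = 50
dur[5] = total - known = 59 - 50 = 9
C[4] is the binding max in step 5, so C[4] = dur[5] = 9

C[4] = 9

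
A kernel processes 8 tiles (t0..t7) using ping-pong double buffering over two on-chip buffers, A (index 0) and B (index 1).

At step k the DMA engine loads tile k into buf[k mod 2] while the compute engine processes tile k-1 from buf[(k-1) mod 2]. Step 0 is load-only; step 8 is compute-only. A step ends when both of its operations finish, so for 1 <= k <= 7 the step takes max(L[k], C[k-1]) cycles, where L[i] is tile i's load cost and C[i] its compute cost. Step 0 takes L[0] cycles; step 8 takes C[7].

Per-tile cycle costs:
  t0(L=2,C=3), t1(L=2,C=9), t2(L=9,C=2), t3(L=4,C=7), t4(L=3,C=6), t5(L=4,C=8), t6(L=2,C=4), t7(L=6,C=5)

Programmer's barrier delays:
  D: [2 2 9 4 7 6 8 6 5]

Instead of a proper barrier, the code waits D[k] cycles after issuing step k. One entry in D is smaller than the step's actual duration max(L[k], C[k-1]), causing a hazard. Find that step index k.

step 0: need L[0]=2 = 2; D[0]=2 ok
step 1: need max(L[1]=2,C[0]=3) = 3; D[1]=2 SHORT
step 2: need max(L[2]=9,C[1]=9) = 9; D[2]=9 ok
step 3: need max(L[3]=4,C[2]=2) = 4; D[3]=4 ok
step 4: need max(L[4]=3,C[3]=7) = 7; D[4]=7 ok
step 5: need max(L[5]=4,C[4]=6) = 6; D[5]=6 ok
step 6: need max(L[6]=2,C[5]=8) = 8; D[6]=8 ok
step 7: need max(L[7]=6,C[6]=4) = 6; D[7]=6 ok
step 8: need C[7]=5 = 5; D[8]=5 ok

hazard at step 1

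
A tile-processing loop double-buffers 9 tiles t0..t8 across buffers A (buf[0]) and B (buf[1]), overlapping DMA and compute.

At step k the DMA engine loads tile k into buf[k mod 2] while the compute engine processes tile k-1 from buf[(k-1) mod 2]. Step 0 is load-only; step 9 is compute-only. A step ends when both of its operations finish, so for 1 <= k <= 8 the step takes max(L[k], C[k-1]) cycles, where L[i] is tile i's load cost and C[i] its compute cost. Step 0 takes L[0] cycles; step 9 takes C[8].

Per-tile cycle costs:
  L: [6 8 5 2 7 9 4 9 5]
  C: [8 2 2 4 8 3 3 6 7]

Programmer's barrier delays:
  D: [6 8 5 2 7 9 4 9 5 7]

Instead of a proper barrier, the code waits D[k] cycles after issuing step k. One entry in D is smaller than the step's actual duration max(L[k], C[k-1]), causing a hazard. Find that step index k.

hazard at step 8

step 0: need L[0]=6 = 6; D[0]=6 ok
step 1: need max(L[1]=8,C[0]=8) = 8; D[1]=8 ok
step 2: need max(L[2]=5,C[1]=2) = 5; D[2]=5 ok
step 3: need max(L[3]=2,C[2]=2) = 2; D[3]=2 ok
step 4: need max(L[4]=7,C[3]=4) = 7; D[4]=7 ok
step 5: need max(L[5]=9,C[4]=8) = 9; D[5]=9 ok
step 6: need max(L[6]=4,C[5]=3) = 4; D[6]=4 ok
step 7: need max(L[7]=9,C[6]=3) = 9; D[7]=9 ok
step 8: need max(L[8]=5,C[7]=6) = 6; D[8]=5 SHORT
step 9: need C[8]=7 = 7; D[9]=7 ok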